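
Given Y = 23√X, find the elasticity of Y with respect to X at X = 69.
Elasticity = 1/2

Elasticity = (dY/dX) · (X/Y)

dY/dX = 23/(2·√X)
At X = 69: dY/dX = √69/6, Y = 23·√69

Elasticity = (√69/6) · (69 / (23·√69)) = 1/2

Interpretation: for a small percentage change in X, the percentage change in Y is approximately 0.50 times as large.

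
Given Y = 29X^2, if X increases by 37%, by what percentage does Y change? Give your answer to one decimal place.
87.7%

For Y = 29X^2:
If X → X(1 + 0.37)
Then Y → Y · (1 + 0.37)^2
     = Y · 1.8769

Percentage change = ((1 + 0.37)^2 − 1) × 100% ≈ 87.7%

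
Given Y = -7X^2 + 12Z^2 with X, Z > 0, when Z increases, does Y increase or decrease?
Y increases

Taking the partial derivative:
∂Y/∂Z = 24Z

∂Y/∂Z = 24Z > 0 (assuming positive values)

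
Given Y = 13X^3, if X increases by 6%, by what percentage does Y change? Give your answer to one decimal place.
19.1%

For Y = 13X^3:
If X → X(1 + 0.06)
Then Y → Y · (1 + 0.06)^3
     ≈ Y · 1.1910

Percentage change = ((1 + 0.06)^3 − 1) × 100% ≈ 19.1%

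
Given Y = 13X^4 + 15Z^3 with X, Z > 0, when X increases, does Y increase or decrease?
Y increases

Taking the partial derivative:
∂Y/∂X = 52X^3

∂Y/∂X = 52X^3 > 0 (assuming positive values)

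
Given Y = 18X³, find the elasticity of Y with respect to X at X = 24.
Elasticity = 3

Elasticity = (dY/dX) · (X/Y)

dY/dX = 54·X²
At X = 24: dY/dX = 31104, Y = 248832

Elasticity = 31104 · (24 / 248832) = 3

Interpretation: for a small percentage change in X, the percentage change in Y is approximately 3.00 times as large.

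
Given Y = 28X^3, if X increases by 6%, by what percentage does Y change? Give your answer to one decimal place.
19.1%

For Y = 28X^3:
If X → X(1 + 0.06)
Then Y → Y · (1 + 0.06)^3
     ≈ Y · 1.1910

Percentage change = ((1 + 0.06)^3 − 1) × 100% ≈ 19.1%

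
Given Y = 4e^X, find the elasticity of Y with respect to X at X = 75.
Elasticity = 75

Elasticity = (dY/dX) · (X/Y)

dY/dX = 4·e^X
At X = 75: dY/dX = 4·e^75, Y = 4·e^75

Elasticity = (4·e^75) · (75 / (4·e^75)) = 75

Interpretation: for a small percentage change in X, the percentage change in Y is approximately 75.00 times as large.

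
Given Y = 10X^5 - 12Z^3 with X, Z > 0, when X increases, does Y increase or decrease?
Y increases

Taking the partial derivative:
∂Y/∂X = 50X^4

∂Y/∂X = 50X^4 > 0 (assuming positive values)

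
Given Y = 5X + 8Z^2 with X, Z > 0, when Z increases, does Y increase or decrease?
Y increases

Taking the partial derivative:
∂Y/∂Z = 16Z

∂Y/∂Z = 16Z > 0 (assuming positive values)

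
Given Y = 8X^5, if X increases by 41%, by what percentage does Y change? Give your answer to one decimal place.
457.3%

For Y = 8X^5:
If X → X(1 + 0.41)
Then Y → Y · (1 + 0.41)^5
     ≈ Y · 5.5731

Percentage change = ((1 + 0.41)^5 − 1) × 100% ≈ 457.3%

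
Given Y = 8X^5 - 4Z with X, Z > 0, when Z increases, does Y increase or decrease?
Y decreases

Taking the partial derivative:
∂Y/∂Z = -4

∂Y/∂Z = -4 < 0 (assuming positive values)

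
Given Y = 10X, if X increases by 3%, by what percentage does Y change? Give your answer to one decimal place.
3.0%

For Y = 10X:
If X → X(1 + 0.03)
Then Y → Y · (1 + 0.03)^1
     = Y · 1.0300

Percentage change = ((1 + 0.03)^1 − 1) × 100% = 3.0%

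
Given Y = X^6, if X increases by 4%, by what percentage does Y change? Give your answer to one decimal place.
26.5%

For Y = X^6:
If X → X(1 + 0.04)
Then Y → Y · (1 + 0.04)^6
     ≈ Y · 1.2653

Percentage change = ((1 + 0.04)^6 − 1) × 100% ≈ 26.5%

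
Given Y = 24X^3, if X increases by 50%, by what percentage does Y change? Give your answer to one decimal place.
237.5%

For Y = 24X^3:
If X → X(1 + 0.5)
Then Y → Y · (1 + 0.5)^3
     = Y · 3.3750

Percentage change = ((1 + 0.5)^3 − 1) × 100% = 237.5%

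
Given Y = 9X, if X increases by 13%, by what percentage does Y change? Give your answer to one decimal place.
13.0%

For Y = 9X:
If X → X(1 + 0.13)
Then Y → Y · (1 + 0.13)^1
     = Y · 1.1300

Percentage change = ((1 + 0.13)^1 − 1) × 100% = 13.0%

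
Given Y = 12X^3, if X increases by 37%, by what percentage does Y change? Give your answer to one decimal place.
157.1%

For Y = 12X^3:
If X → X(1 + 0.37)
Then Y → Y · (1 + 0.37)^3
     ≈ Y · 2.5714

Percentage change = ((1 + 0.37)^3 − 1) × 100% ≈ 157.1%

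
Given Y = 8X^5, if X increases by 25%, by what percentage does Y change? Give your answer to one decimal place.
205.2%

For Y = 8X^5:
If X → X(1 + 0.25)
Then Y → Y · (1 + 0.25)^5
     ≈ Y · 3.0518

Percentage change = ((1 + 0.25)^5 − 1) × 100% ≈ 205.2%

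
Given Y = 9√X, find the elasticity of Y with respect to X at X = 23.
Elasticity = 1/2

Elasticity = (dY/dX) · (X/Y)

dY/dX = 9/(2·√X)
At X = 23: dY/dX = 9·√23/46, Y = 9·√23

Elasticity = (9·√23/46) · (23 / (9·√23)) = 1/2

Interpretation: for a small percentage change in X, the percentage change in Y is approximately 0.50 times as large.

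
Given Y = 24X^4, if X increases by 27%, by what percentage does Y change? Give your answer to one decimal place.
160.1%

For Y = 24X^4:
If X → X(1 + 0.27)
Then Y → Y · (1 + 0.27)^4
     ≈ Y · 2.6014

Percentage change = ((1 + 0.27)^4 − 1) × 100% ≈ 160.1%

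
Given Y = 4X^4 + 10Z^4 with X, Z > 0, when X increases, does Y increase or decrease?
Y increases

Taking the partial derivative:
∂Y/∂X = 16X^3

∂Y/∂X = 16X^3 > 0 (assuming positive values)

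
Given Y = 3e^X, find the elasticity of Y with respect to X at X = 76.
Elasticity = 76

Elasticity = (dY/dX) · (X/Y)

dY/dX = 3·e^X
At X = 76: dY/dX = 3·e^76, Y = 3·e^76

Elasticity = (3·e^76) · (76 / (3·e^76)) = 76

Interpretation: for a small percentage change in X, the percentage change in Y is approximately 76.00 times as large.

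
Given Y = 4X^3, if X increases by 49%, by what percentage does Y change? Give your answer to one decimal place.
230.8%

For Y = 4X^3:
If X → X(1 + 0.49)
Then Y → Y · (1 + 0.49)^3
     ≈ Y · 3.3079

Percentage change = ((1 + 0.49)^3 − 1) × 100% ≈ 230.8%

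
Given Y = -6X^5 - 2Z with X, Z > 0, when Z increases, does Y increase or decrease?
Y decreases

Taking the partial derivative:
∂Y/∂Z = -2

∂Y/∂Z = -2 < 0 (assuming positive values)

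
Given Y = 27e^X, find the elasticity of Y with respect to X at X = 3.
Elasticity = 3

Elasticity = (dY/dX) · (X/Y)

dY/dX = 27·e^X
At X = 3: dY/dX = 27·e^3, Y = 27·e^3

Elasticity = (27·e^3) · (3 / (27·e^3)) = 3

Interpretation: for a small percentage change in X, the percentage change in Y is approximately 3.00 times as large.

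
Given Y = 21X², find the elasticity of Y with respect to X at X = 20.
Elasticity = 2

Elasticity = (dY/dX) · (X/Y)

dY/dX = 42·X
At X = 20: dY/dX = 840, Y = 8400

Elasticity = 840 · (20 / 8400) = 2

Interpretation: for a small percentage change in X, the percentage change in Y is approximately 2.00 times as large.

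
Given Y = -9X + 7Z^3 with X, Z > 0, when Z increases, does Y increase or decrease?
Y increases

Taking the partial derivative:
∂Y/∂Z = 21Z^2

∂Y/∂Z = 21Z^2 > 0 (assuming positive values)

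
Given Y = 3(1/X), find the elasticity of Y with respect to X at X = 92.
Elasticity = -1

Elasticity = (dY/dX) · (X/Y)

dY/dX = -3/X²
At X = 92: dY/dX = -3/8464, Y = 3/92

Elasticity = (-3/8464) · (92 / (3/92)) = -1

Interpretation: for a small percentage change in X, the percentage change in Y is approximately -1.00 times as large.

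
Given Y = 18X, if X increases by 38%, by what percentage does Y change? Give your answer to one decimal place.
38.0%

For Y = 18X:
If X → X(1 + 0.38)
Then Y → Y · (1 + 0.38)^1
     = Y · 1.3800

Percentage change = ((1 + 0.38)^1 − 1) × 100% = 38.0%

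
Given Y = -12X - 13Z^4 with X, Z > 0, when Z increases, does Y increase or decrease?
Y decreases

Taking the partial derivative:
∂Y/∂Z = -52Z^3

∂Y/∂Z = -52Z^3 < 0 (assuming positive values)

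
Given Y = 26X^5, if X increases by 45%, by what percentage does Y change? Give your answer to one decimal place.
541.0%

For Y = 26X^5:
If X → X(1 + 0.45)
Then Y → Y · (1 + 0.45)^5
     ≈ Y · 6.4097

Percentage change = ((1 + 0.45)^5 − 1) × 100% ≈ 541.0%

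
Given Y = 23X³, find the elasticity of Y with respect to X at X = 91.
Elasticity = 3

Elasticity = (dY/dX) · (X/Y)

dY/dX = 69·X²
At X = 91: dY/dX = 571389, Y = 17332133

Elasticity = 571389 · (91 / 17332133) = 3

Interpretation: for a small percentage change in X, the percentage change in Y is approximately 3.00 times as large.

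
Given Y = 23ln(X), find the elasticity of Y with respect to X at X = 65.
Elasticity = 1/ln(65) ≈ 0.2396

Elasticity = (dY/dX) · (X/Y)

dY/dX = 23/X
At X = 65: dY/dX = 23/65, Y = 23·ln(65)

Elasticity = (23/65) · (65 / (23·ln(65))) = 1/ln(65) ≈ 0.2396

Interpretation: for a small percentage change in X, the percentage change in Y is approximately 0.24 times as large.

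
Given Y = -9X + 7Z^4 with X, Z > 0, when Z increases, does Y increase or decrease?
Y increases

Taking the partial derivative:
∂Y/∂Z = 28Z^3

∂Y/∂Z = 28Z^3 > 0 (assuming positive values)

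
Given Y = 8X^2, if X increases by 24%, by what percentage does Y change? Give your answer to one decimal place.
53.8%

For Y = 8X^2:
If X → X(1 + 0.24)
Then Y → Y · (1 + 0.24)^2
     = Y · 1.5376

Percentage change = ((1 + 0.24)^2 − 1) × 100% ≈ 53.8%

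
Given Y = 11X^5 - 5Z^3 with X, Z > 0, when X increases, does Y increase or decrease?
Y increases

Taking the partial derivative:
∂Y/∂X = 55X^4

∂Y/∂X = 55X^4 > 0 (assuming positive values)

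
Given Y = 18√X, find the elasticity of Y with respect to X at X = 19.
Elasticity = 1/2

Elasticity = (dY/dX) · (X/Y)

dY/dX = 9/√X
At X = 19: dY/dX = 9·√19/19, Y = 18·√19

Elasticity = (9·√19/19) · (19 / (18·√19)) = 1/2

Interpretation: for a small percentage change in X, the percentage change in Y is approximately 0.50 times as large.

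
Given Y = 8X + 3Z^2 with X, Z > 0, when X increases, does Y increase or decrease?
Y increases

Taking the partial derivative:
∂Y/∂X = 8

∂Y/∂X = 8 > 0 (assuming positive values)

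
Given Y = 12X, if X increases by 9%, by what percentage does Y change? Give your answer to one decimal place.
9.0%

For Y = 12X:
If X → X(1 + 0.09)
Then Y → Y · (1 + 0.09)^1
     = Y · 1.0900

Percentage change = ((1 + 0.09)^1 − 1) × 100% = 9.0%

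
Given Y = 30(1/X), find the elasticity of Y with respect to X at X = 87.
Elasticity = -1

Elasticity = (dY/dX) · (X/Y)

dY/dX = -30/X²
At X = 87: dY/dX = -10/2523, Y = 10/29

Elasticity = (-10/2523) · (87 / (10/29)) = -1

Interpretation: for a small percentage change in X, the percentage change in Y is approximately -1.00 times as large.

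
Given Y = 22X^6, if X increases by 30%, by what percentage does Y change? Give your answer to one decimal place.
382.7%

For Y = 22X^6:
If X → X(1 + 0.3)
Then Y → Y · (1 + 0.3)^6
     ≈ Y · 4.8268

Percentage change = ((1 + 0.3)^6 − 1) × 100% ≈ 382.7%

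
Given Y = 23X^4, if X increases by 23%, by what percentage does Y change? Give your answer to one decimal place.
128.9%

For Y = 23X^4:
If X → X(1 + 0.23)
Then Y → Y · (1 + 0.23)^4
     ≈ Y · 2.2889

Percentage change = ((1 + 0.23)^4 − 1) × 100% ≈ 128.9%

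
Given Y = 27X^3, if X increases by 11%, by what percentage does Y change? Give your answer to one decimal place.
36.8%

For Y = 27X^3:
If X → X(1 + 0.11)
Then Y → Y · (1 + 0.11)^3
     ≈ Y · 1.3676

Percentage change = ((1 + 0.11)^3 − 1) × 100% ≈ 36.8%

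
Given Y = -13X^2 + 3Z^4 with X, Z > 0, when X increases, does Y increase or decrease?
Y decreases

Taking the partial derivative:
∂Y/∂X = -26X

∂Y/∂X = -26X < 0 (assuming positive values)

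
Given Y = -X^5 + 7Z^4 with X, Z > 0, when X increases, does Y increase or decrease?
Y decreases

Taking the partial derivative:
∂Y/∂X = -5X^4

∂Y/∂X = -5X^4 < 0 (assuming positive values)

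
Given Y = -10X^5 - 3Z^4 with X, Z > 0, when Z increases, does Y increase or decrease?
Y decreases

Taking the partial derivative:
∂Y/∂Z = -12Z^3

∂Y/∂Z = -12Z^3 < 0 (assuming positive values)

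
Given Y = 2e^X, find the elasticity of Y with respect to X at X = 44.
Elasticity = 44

Elasticity = (dY/dX) · (X/Y)

dY/dX = 2·e^X
At X = 44: dY/dX = 2·e^44, Y = 2·e^44

Elasticity = (2·e^44) · (44 / (2·e^44)) = 44

Interpretation: for a small percentage change in X, the percentage change in Y is approximately 44.00 times as large.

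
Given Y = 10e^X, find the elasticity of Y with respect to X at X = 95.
Elasticity = 95

Elasticity = (dY/dX) · (X/Y)

dY/dX = 10·e^X
At X = 95: dY/dX = 10·e^95, Y = 10·e^95

Elasticity = (10·e^95) · (95 / (10·e^95)) = 95

Interpretation: for a small percentage change in X, the percentage change in Y is approximately 95.00 times as large.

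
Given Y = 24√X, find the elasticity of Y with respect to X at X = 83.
Elasticity = 1/2

Elasticity = (dY/dX) · (X/Y)

dY/dX = 12/√X
At X = 83: dY/dX = 12·√83/83, Y = 24·√83

Elasticity = (12·√83/83) · (83 / (24·√83)) = 1/2

Interpretation: for a small percentage change in X, the percentage change in Y is approximately 0.50 times as large.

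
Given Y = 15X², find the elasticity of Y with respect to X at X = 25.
Elasticity = 2

Elasticity = (dY/dX) · (X/Y)

dY/dX = 30·X
At X = 25: dY/dX = 750, Y = 9375

Elasticity = 750 · (25 / 9375) = 2

Interpretation: for a small percentage change in X, the percentage change in Y is approximately 2.00 times as large.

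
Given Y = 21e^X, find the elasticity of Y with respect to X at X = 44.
Elasticity = 44

Elasticity = (dY/dX) · (X/Y)

dY/dX = 21·e^X
At X = 44: dY/dX = 21·e^44, Y = 21·e^44

Elasticity = (21·e^44) · (44 / (21·e^44)) = 44

Interpretation: for a small percentage change in X, the percentage change in Y is approximately 44.00 times as large.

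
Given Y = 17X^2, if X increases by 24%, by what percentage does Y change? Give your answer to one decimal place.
53.8%

For Y = 17X^2:
If X → X(1 + 0.24)
Then Y → Y · (1 + 0.24)^2
     = Y · 1.5376

Percentage change = ((1 + 0.24)^2 − 1) × 100% ≈ 53.8%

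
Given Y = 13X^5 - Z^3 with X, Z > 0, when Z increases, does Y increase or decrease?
Y decreases

Taking the partial derivative:
∂Y/∂Z = -3Z^2

∂Y/∂Z = -3Z^2 < 0 (assuming positive values)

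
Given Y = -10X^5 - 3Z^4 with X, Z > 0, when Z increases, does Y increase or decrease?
Y decreases

Taking the partial derivative:
∂Y/∂Z = -12Z^3

∂Y/∂Z = -12Z^3 < 0 (assuming positive values)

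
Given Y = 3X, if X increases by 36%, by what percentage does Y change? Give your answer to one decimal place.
36.0%

For Y = 3X:
If X → X(1 + 0.36)
Then Y → Y · (1 + 0.36)^1
     = Y · 1.3600

Percentage change = ((1 + 0.36)^1 − 1) × 100% = 36.0%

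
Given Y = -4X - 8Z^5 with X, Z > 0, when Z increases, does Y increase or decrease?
Y decreases

Taking the partial derivative:
∂Y/∂Z = -40Z^4

∂Y/∂Z = -40Z^4 < 0 (assuming positive values)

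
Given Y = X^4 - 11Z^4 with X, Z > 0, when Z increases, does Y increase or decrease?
Y decreases

Taking the partial derivative:
∂Y/∂Z = -44Z^3

∂Y/∂Z = -44Z^3 < 0 (assuming positive values)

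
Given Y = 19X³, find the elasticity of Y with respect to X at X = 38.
Elasticity = 3

Elasticity = (dY/dX) · (X/Y)

dY/dX = 57·X²
At X = 38: dY/dX = 82308, Y = 1042568

Elasticity = 82308 · (38 / 1042568) = 3

Interpretation: for a small percentage change in X, the percentage change in Y is approximately 3.00 times as large.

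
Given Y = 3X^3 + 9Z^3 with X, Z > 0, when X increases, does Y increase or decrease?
Y increases

Taking the partial derivative:
∂Y/∂X = 9X^2

∂Y/∂X = 9X^2 > 0 (assuming positive values)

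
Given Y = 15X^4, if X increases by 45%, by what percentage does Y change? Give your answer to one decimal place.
342.1%

For Y = 15X^4:
If X → X(1 + 0.45)
Then Y → Y · (1 + 0.45)^4
     ≈ Y · 4.4205

Percentage change = ((1 + 0.45)^4 − 1) × 100% ≈ 342.1%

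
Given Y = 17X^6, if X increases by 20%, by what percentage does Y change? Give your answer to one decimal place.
198.6%

For Y = 17X^6:
If X → X(1 + 0.2)
Then Y → Y · (1 + 0.2)^6
     ≈ Y · 2.9860

Percentage change = ((1 + 0.2)^6 − 1) × 100% ≈ 198.6%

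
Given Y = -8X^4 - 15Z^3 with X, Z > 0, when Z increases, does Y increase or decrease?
Y decreases

Taking the partial derivative:
∂Y/∂Z = -45Z^2

∂Y/∂Z = -45Z^2 < 0 (assuming positive values)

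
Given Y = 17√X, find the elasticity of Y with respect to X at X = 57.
Elasticity = 1/2

Elasticity = (dY/dX) · (X/Y)

dY/dX = 17/(2·√X)
At X = 57: dY/dX = 17·√57/114, Y = 17·√57

Elasticity = (17·√57/114) · (57 / (17·√57)) = 1/2

Interpretation: for a small percentage change in X, the percentage change in Y is approximately 0.50 times as large.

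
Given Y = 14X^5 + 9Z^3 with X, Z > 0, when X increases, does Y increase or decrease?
Y increases

Taking the partial derivative:
∂Y/∂X = 70X^4

∂Y/∂X = 70X^4 > 0 (assuming positive values)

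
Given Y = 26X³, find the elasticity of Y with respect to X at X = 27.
Elasticity = 3

Elasticity = (dY/dX) · (X/Y)

dY/dX = 78·X²
At X = 27: dY/dX = 56862, Y = 511758

Elasticity = 56862 · (27 / 511758) = 3

Interpretation: for a small percentage change in X, the percentage change in Y is approximately 3.00 times as large.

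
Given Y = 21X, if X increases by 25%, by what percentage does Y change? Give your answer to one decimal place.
25.0%

For Y = 21X:
If X → X(1 + 0.25)
Then Y → Y · (1 + 0.25)^1
     = Y · 1.2500

Percentage change = ((1 + 0.25)^1 − 1) × 100% = 25.0%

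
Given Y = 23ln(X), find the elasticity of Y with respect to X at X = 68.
Elasticity = 1/ln(68) ≈ 0.2370

Elasticity = (dY/dX) · (X/Y)

dY/dX = 23/X
At X = 68: dY/dX = 23/68, Y = 23·ln(68)

Elasticity = (23/68) · (68 / (23·ln(68))) = 1/ln(68) ≈ 0.2370

Interpretation: for a small percentage change in X, the percentage change in Y is approximately 0.24 times as large.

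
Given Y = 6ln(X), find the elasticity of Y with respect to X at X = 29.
Elasticity = 1/ln(29) ≈ 0.2970

Elasticity = (dY/dX) · (X/Y)

dY/dX = 6/X
At X = 29: dY/dX = 6/29, Y = 6·ln(29)

Elasticity = (6/29) · (29 / (6·ln(29))) = 1/ln(29) ≈ 0.2970

Interpretation: for a small percentage change in X, the percentage change in Y is approximately 0.30 times as large.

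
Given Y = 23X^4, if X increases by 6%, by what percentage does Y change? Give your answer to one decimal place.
26.2%

For Y = 23X^4:
If X → X(1 + 0.06)
Then Y → Y · (1 + 0.06)^4
     ≈ Y · 1.2625

Percentage change = ((1 + 0.06)^4 − 1) × 100% ≈ 26.2%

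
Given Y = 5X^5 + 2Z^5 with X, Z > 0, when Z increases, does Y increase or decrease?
Y increases

Taking the partial derivative:
∂Y/∂Z = 10Z^4

∂Y/∂Z = 10Z^4 > 0 (assuming positive values)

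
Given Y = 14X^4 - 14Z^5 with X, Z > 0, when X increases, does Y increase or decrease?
Y increases

Taking the partial derivative:
∂Y/∂X = 56X^3

∂Y/∂X = 56X^3 > 0 (assuming positive values)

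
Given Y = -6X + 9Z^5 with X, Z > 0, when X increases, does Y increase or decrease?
Y decreases

Taking the partial derivative:
∂Y/∂X = -6

∂Y/∂X = -6 < 0 (assuming positive values)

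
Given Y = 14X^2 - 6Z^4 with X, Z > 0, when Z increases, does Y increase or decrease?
Y decreases

Taking the partial derivative:
∂Y/∂Z = -24Z^3

∂Y/∂Z = -24Z^3 < 0 (assuming positive values)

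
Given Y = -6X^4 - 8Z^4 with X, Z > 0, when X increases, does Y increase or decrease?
Y decreases

Taking the partial derivative:
∂Y/∂X = -24X^3

∂Y/∂X = -24X^3 < 0 (assuming positive values)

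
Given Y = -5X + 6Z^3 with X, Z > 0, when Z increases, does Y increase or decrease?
Y increases

Taking the partial derivative:
∂Y/∂Z = 18Z^2

∂Y/∂Z = 18Z^2 > 0 (assuming positive values)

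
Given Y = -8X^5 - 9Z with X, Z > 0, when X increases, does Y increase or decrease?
Y decreases

Taking the partial derivative:
∂Y/∂X = -40X^4

∂Y/∂X = -40X^4 < 0 (assuming positive values)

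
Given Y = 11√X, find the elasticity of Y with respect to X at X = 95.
Elasticity = 1/2

Elasticity = (dY/dX) · (X/Y)

dY/dX = 11/(2·√X)
At X = 95: dY/dX = 11·√95/190, Y = 11·√95

Elasticity = (11·√95/190) · (95 / (11·√95)) = 1/2

Interpretation: for a small percentage change in X, the percentage change in Y is approximately 0.50 times as large.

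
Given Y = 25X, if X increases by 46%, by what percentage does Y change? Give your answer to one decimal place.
46.0%

For Y = 25X:
If X → X(1 + 0.46)
Then Y → Y · (1 + 0.46)^1
     = Y · 1.4600

Percentage change = ((1 + 0.46)^1 − 1) × 100% = 46.0%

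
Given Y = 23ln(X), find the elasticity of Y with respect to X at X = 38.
Elasticity = 1/ln(38) ≈ 0.2749

Elasticity = (dY/dX) · (X/Y)

dY/dX = 23/X
At X = 38: dY/dX = 23/38, Y = 23·ln(38)

Elasticity = (23/38) · (38 / (23·ln(38))) = 1/ln(38) ≈ 0.2749

Interpretation: for a small percentage change in X, the percentage change in Y is approximately 0.27 times as large.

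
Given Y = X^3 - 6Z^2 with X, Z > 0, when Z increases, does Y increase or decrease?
Y decreases

Taking the partial derivative:
∂Y/∂Z = -12Z

∂Y/∂Z = -12Z < 0 (assuming positive values)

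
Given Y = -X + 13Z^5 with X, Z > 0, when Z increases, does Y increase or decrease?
Y increases

Taking the partial derivative:
∂Y/∂Z = 65Z^4

∂Y/∂Z = 65Z^4 > 0 (assuming positive values)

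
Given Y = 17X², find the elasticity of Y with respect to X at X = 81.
Elasticity = 2

Elasticity = (dY/dX) · (X/Y)

dY/dX = 34·X
At X = 81: dY/dX = 2754, Y = 111537

Elasticity = 2754 · (81 / 111537) = 2

Interpretation: for a small percentage change in X, the percentage change in Y is approximately 2.00 times as large.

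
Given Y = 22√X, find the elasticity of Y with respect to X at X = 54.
Elasticity = 1/2

Elasticity = (dY/dX) · (X/Y)

dY/dX = 11/√X
At X = 54: dY/dX = 11·√6/18, Y = 66·√6

Elasticity = (11·√6/18) · (54 / (66·√6)) = 1/2

Interpretation: for a small percentage change in X, the percentage change in Y is approximately 0.50 times as large.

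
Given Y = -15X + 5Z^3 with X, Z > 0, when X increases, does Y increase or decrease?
Y decreases

Taking the partial derivative:
∂Y/∂X = -15

∂Y/∂X = -15 < 0 (assuming positive values)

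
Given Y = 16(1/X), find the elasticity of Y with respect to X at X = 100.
Elasticity = -1

Elasticity = (dY/dX) · (X/Y)

dY/dX = -16/X²
At X = 100: dY/dX = -1/625, Y = 4/25

Elasticity = (-1/625) · (100 / (4/25)) = -1

Interpretation: for a small percentage change in X, the percentage change in Y is approximately -1.00 times as large.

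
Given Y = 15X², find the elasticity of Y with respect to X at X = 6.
Elasticity = 2

Elasticity = (dY/dX) · (X/Y)

dY/dX = 30·X
At X = 6: dY/dX = 180, Y = 540

Elasticity = 180 · (6 / 540) = 2

Interpretation: for a small percentage change in X, the percentage change in Y is approximately 2.00 times as large.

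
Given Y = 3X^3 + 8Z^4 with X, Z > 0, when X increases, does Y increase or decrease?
Y increases

Taking the partial derivative:
∂Y/∂X = 9X^2

∂Y/∂X = 9X^2 > 0 (assuming positive values)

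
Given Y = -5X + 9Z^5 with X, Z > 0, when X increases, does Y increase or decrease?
Y decreases

Taking the partial derivative:
∂Y/∂X = -5

∂Y/∂X = -5 < 0 (assuming positive values)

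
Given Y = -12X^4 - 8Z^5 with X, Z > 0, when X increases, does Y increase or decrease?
Y decreases

Taking the partial derivative:
∂Y/∂X = -48X^3

∂Y/∂X = -48X^3 < 0 (assuming positive values)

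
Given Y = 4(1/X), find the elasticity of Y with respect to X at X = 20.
Elasticity = -1

Elasticity = (dY/dX) · (X/Y)

dY/dX = -4/X²
At X = 20: dY/dX = -1/100, Y = 1/5

Elasticity = (-1/100) · (20 / (1/5)) = -1

Interpretation: for a small percentage change in X, the percentage change in Y is approximately -1.00 times as large.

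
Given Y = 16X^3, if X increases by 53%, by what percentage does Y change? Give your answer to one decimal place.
258.2%

For Y = 16X^3:
If X → X(1 + 0.53)
Then Y → Y · (1 + 0.53)^3
     ≈ Y · 3.5816

Percentage change = ((1 + 0.53)^3 − 1) × 100% ≈ 258.2%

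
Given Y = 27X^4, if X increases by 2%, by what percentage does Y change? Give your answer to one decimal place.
8.2%

For Y = 27X^4:
If X → X(1 + 0.02)
Then Y → Y · (1 + 0.02)^4
     ≈ Y · 1.0824

Percentage change = ((1 + 0.02)^4 − 1) × 100% ≈ 8.2%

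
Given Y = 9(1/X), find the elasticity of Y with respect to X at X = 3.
Elasticity = -1

Elasticity = (dY/dX) · (X/Y)

dY/dX = -9/X²
At X = 3: dY/dX = -1, Y = 3

Elasticity = (-1) · (3 / 3) = -1

Interpretation: for a small percentage change in X, the percentage change in Y is approximately -1.00 times as large.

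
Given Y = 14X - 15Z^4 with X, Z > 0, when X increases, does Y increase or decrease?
Y increases

Taking the partial derivative:
∂Y/∂X = 14

∂Y/∂X = 14 > 0 (assuming positive values)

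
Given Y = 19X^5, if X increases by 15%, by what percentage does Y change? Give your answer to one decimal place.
101.1%

For Y = 19X^5:
If X → X(1 + 0.15)
Then Y → Y · (1 + 0.15)^5
     ≈ Y · 2.0114

Percentage change = ((1 + 0.15)^5 − 1) × 100% ≈ 101.1%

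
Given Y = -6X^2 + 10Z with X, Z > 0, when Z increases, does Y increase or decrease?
Y increases

Taking the partial derivative:
∂Y/∂Z = 10

∂Y/∂Z = 10 > 0 (assuming positive values)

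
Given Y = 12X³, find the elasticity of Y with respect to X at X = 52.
Elasticity = 3

Elasticity = (dY/dX) · (X/Y)

dY/dX = 36·X²
At X = 52: dY/dX = 97344, Y = 1687296

Elasticity = 97344 · (52 / 1687296) = 3

Interpretation: for a small percentage change in X, the percentage change in Y is approximately 3.00 times as large.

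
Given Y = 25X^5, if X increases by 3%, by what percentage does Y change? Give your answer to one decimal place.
15.9%

For Y = 25X^5:
If X → X(1 + 0.03)
Then Y → Y · (1 + 0.03)^5
     ≈ Y · 1.1593

Percentage change = ((1 + 0.03)^5 − 1) × 100% ≈ 15.9%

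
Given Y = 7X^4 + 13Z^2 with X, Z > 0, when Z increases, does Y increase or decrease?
Y increases

Taking the partial derivative:
∂Y/∂Z = 26Z

∂Y/∂Z = 26Z > 0 (assuming positive values)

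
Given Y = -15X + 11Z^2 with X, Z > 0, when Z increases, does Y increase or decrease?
Y increases

Taking the partial derivative:
∂Y/∂Z = 22Z

∂Y/∂Z = 22Z > 0 (assuming positive values)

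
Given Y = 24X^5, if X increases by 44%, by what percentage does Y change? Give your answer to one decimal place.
519.2%

For Y = 24X^5:
If X → X(1 + 0.44)
Then Y → Y · (1 + 0.44)^5
     ≈ Y · 6.1917

Percentage change = ((1 + 0.44)^5 − 1) × 100% ≈ 519.2%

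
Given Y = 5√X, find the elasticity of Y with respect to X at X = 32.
Elasticity = 1/2

Elasticity = (dY/dX) · (X/Y)

dY/dX = 5/(2·√X)
At X = 32: dY/dX = 5·√2/16, Y = 20·√2

Elasticity = (5·√2/16) · (32 / (20·√2)) = 1/2

Interpretation: for a small percentage change in X, the percentage change in Y is approximately 0.50 times as large.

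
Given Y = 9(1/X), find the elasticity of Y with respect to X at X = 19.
Elasticity = -1

Elasticity = (dY/dX) · (X/Y)

dY/dX = -9/X²
At X = 19: dY/dX = -9/361, Y = 9/19

Elasticity = (-9/361) · (19 / (9/19)) = -1

Interpretation: for a small percentage change in X, the percentage change in Y is approximately -1.00 times as large.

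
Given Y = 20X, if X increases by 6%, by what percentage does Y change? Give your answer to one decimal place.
6.0%

For Y = 20X:
If X → X(1 + 0.06)
Then Y → Y · (1 + 0.06)^1
     = Y · 1.0600

Percentage change = ((1 + 0.06)^1 − 1) × 100% = 6.0%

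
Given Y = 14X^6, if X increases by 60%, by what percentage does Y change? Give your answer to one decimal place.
1577.7%

For Y = 14X^6:
If X → X(1 + 0.6)
Then Y → Y · (1 + 0.6)^6
     ≈ Y · 16.7772

Percentage change = ((1 + 0.6)^6 − 1) × 100% ≈ 1577.7%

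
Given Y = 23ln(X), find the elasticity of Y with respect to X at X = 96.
Elasticity = 1/ln(96) ≈ 0.2191

Elasticity = (dY/dX) · (X/Y)

dY/dX = 23/X
At X = 96: dY/dX = 23/96, Y = 23·ln(96)

Elasticity = (23/96) · (96 / (23·ln(96))) = 1/ln(96) ≈ 0.2191

Interpretation: for a small percentage change in X, the percentage change in Y is approximately 0.22 times as large.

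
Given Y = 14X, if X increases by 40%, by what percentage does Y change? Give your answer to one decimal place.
40.0%

For Y = 14X:
If X → X(1 + 0.4)
Then Y → Y · (1 + 0.4)^1
     = Y · 1.4000

Percentage change = ((1 + 0.4)^1 − 1) × 100% = 40.0%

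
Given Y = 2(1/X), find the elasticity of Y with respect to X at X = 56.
Elasticity = -1

Elasticity = (dY/dX) · (X/Y)

dY/dX = -2/X²
At X = 56: dY/dX = -1/1568, Y = 1/28

Elasticity = (-1/1568) · (56 / (1/28)) = -1

Interpretation: for a small percentage change in X, the percentage change in Y is approximately -1.00 times as large.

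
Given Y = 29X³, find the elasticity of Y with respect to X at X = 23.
Elasticity = 3

Elasticity = (dY/dX) · (X/Y)

dY/dX = 87·X²
At X = 23: dY/dX = 46023, Y = 352843

Elasticity = 46023 · (23 / 352843) = 3

Interpretation: for a small percentage change in X, the percentage change in Y is approximately 3.00 times as large.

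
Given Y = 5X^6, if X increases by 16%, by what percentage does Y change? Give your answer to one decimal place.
143.6%

For Y = 5X^6:
If X → X(1 + 0.16)
Then Y → Y · (1 + 0.16)^6
     ≈ Y · 2.4364

Percentage change = ((1 + 0.16)^6 − 1) × 100% ≈ 143.6%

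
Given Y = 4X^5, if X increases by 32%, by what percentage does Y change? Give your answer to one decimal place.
300.7%

For Y = 4X^5:
If X → X(1 + 0.32)
Then Y → Y · (1 + 0.32)^5
     ≈ Y · 4.0075

Percentage change = ((1 + 0.32)^5 − 1) × 100% ≈ 300.7%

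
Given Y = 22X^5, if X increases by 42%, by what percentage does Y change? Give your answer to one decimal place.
477.4%

For Y = 22X^5:
If X → X(1 + 0.42)
Then Y → Y · (1 + 0.42)^5
     ≈ Y · 5.7735

Percentage change = ((1 + 0.42)^5 − 1) × 100% ≈ 477.4%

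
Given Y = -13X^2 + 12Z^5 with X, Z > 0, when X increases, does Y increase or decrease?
Y decreases

Taking the partial derivative:
∂Y/∂X = -26X

∂Y/∂X = -26X < 0 (assuming positive values)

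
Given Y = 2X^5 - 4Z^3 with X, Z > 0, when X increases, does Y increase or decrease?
Y increases

Taking the partial derivative:
∂Y/∂X = 10X^4

∂Y/∂X = 10X^4 > 0 (assuming positive values)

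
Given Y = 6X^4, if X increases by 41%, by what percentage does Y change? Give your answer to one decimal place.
295.3%

For Y = 6X^4:
If X → X(1 + 0.41)
Then Y → Y · (1 + 0.41)^4
     ≈ Y · 3.9525

Percentage change = ((1 + 0.41)^4 − 1) × 100% ≈ 295.3%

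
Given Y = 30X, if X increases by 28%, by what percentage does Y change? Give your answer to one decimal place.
28.0%

For Y = 30X:
If X → X(1 + 0.28)
Then Y → Y · (1 + 0.28)^1
     = Y · 1.2800

Percentage change = ((1 + 0.28)^1 − 1) × 100% = 28.0%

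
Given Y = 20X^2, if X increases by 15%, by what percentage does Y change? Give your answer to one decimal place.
32.3%

For Y = 20X^2:
If X → X(1 + 0.15)
Then Y → Y · (1 + 0.15)^2
     = Y · 1.3225

Percentage change = ((1 + 0.15)^2 − 1) × 100% ≈ 32.3%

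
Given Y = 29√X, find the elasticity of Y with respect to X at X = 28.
Elasticity = 1/2

Elasticity = (dY/dX) · (X/Y)

dY/dX = 29/(2·√X)
At X = 28: dY/dX = 29·√7/28, Y = 58·√7

Elasticity = (29·√7/28) · (28 / (58·√7)) = 1/2

Interpretation: for a small percentage change in X, the percentage change in Y is approximately 0.50 times as large.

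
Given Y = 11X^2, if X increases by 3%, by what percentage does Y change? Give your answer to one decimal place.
6.1%

For Y = 11X^2:
If X → X(1 + 0.03)
Then Y → Y · (1 + 0.03)^2
     = Y · 1.0609

Percentage change = ((1 + 0.03)^2 − 1) × 100% ≈ 6.1%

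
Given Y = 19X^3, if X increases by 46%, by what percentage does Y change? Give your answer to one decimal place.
211.2%

For Y = 19X^3:
If X → X(1 + 0.46)
Then Y → Y · (1 + 0.46)^3
     ≈ Y · 3.1121

Percentage change = ((1 + 0.46)^3 − 1) × 100% ≈ 211.2%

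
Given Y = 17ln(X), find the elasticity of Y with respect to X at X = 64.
Elasticity = 1/ln(64) ≈ 0.2404

Elasticity = (dY/dX) · (X/Y)

dY/dX = 17/X
At X = 64: dY/dX = 17/64, Y = 17·ln(64)

Elasticity = (17/64) · (64 / (17·ln(64))) = 1/ln(64) ≈ 0.2404

Interpretation: for a small percentage change in X, the percentage change in Y is approximately 0.24 times as large.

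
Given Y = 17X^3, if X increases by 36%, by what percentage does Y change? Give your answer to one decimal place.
151.5%

For Y = 17X^3:
If X → X(1 + 0.36)
Then Y → Y · (1 + 0.36)^3
     ≈ Y · 2.5155

Percentage change = ((1 + 0.36)^3 − 1) × 100% ≈ 151.5%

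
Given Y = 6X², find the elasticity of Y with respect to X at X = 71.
Elasticity = 2

Elasticity = (dY/dX) · (X/Y)

dY/dX = 12·X
At X = 71: dY/dX = 852, Y = 30246

Elasticity = 852 · (71 / 30246) = 2

Interpretation: for a small percentage change in X, the percentage change in Y is approximately 2.00 times as large.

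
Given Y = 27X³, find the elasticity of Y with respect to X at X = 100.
Elasticity = 3

Elasticity = (dY/dX) · (X/Y)

dY/dX = 81·X²
At X = 100: dY/dX = 810000, Y = 27000000

Elasticity = 810000 · (100 / 27000000) = 3

Interpretation: for a small percentage change in X, the percentage change in Y is approximately 3.00 times as large.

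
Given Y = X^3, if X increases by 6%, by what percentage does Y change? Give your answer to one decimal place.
19.1%

For Y = X^3:
If X → X(1 + 0.06)
Then Y → Y · (1 + 0.06)^3
     ≈ Y · 1.1910

Percentage change = ((1 + 0.06)^3 − 1) × 100% ≈ 19.1%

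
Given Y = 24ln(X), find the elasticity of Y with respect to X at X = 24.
Elasticity = 1/ln(24) ≈ 0.3147

Elasticity = (dY/dX) · (X/Y)

dY/dX = 24/X
At X = 24: dY/dX = 1, Y = 24·ln(24)

Elasticity = 1 · (24 / (24·ln(24))) = 1/ln(24) ≈ 0.3147

Interpretation: for a small percentage change in X, the percentage change in Y is approximately 0.31 times as large.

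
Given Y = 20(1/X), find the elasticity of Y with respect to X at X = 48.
Elasticity = -1

Elasticity = (dY/dX) · (X/Y)

dY/dX = -20/X²
At X = 48: dY/dX = -5/576, Y = 5/12

Elasticity = (-5/576) · (48 / (5/12)) = -1

Interpretation: for a small percentage change in X, the percentage change in Y is approximately -1.00 times as large.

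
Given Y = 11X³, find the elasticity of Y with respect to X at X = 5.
Elasticity = 3

Elasticity = (dY/dX) · (X/Y)

dY/dX = 33·X²
At X = 5: dY/dX = 825, Y = 1375

Elasticity = 825 · (5 / 1375) = 3

Interpretation: for a small percentage change in X, the percentage change in Y is approximately 3.00 times as large.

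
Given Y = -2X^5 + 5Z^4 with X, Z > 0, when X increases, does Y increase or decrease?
Y decreases

Taking the partial derivative:
∂Y/∂X = -10X^4

∂Y/∂X = -10X^4 < 0 (assuming positive values)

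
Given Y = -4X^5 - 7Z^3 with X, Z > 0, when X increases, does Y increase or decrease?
Y decreases

Taking the partial derivative:
∂Y/∂X = -20X^4

∂Y/∂X = -20X^4 < 0 (assuming positive values)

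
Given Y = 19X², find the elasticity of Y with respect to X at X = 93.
Elasticity = 2

Elasticity = (dY/dX) · (X/Y)

dY/dX = 38·X
At X = 93: dY/dX = 3534, Y = 164331

Elasticity = 3534 · (93 / 164331) = 2

Interpretation: for a small percentage change in X, the percentage change in Y is approximately 2.00 times as large.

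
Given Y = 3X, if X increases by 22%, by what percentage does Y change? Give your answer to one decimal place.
22.0%

For Y = 3X:
If X → X(1 + 0.22)
Then Y → Y · (1 + 0.22)^1
     = Y · 1.2200

Percentage change = ((1 + 0.22)^1 − 1) × 100% = 22.0%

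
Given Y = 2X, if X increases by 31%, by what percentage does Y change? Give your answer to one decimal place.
31.0%

For Y = 2X:
If X → X(1 + 0.31)
Then Y → Y · (1 + 0.31)^1
     = Y · 1.3100

Percentage change = ((1 + 0.31)^1 − 1) × 100% = 31.0%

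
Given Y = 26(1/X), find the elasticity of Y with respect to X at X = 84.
Elasticity = -1

Elasticity = (dY/dX) · (X/Y)

dY/dX = -26/X²
At X = 84: dY/dX = -13/3528, Y = 13/42

Elasticity = (-13/3528) · (84 / (13/42)) = -1

Interpretation: for a small percentage change in X, the percentage change in Y is approximately -1.00 times as large.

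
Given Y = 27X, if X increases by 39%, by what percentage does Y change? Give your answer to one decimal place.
39.0%

For Y = 27X:
If X → X(1 + 0.39)
Then Y → Y · (1 + 0.39)^1
     = Y · 1.3900

Percentage change = ((1 + 0.39)^1 − 1) × 100% = 39.0%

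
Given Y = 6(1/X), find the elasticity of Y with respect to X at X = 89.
Elasticity = -1

Elasticity = (dY/dX) · (X/Y)

dY/dX = -6/X²
At X = 89: dY/dX = -6/7921, Y = 6/89

Elasticity = (-6/7921) · (89 / (6/89)) = -1

Interpretation: for a small percentage change in X, the percentage change in Y is approximately -1.00 times as large.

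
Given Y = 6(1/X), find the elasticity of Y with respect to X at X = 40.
Elasticity = -1

Elasticity = (dY/dX) · (X/Y)

dY/dX = -6/X²
At X = 40: dY/dX = -3/800, Y = 3/20

Elasticity = (-3/800) · (40 / (3/20)) = -1

Interpretation: for a small percentage change in X, the percentage change in Y is approximately -1.00 times as large.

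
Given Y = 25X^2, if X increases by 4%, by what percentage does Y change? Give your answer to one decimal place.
8.2%

For Y = 25X^2:
If X → X(1 + 0.04)
Then Y → Y · (1 + 0.04)^2
     = Y · 1.0816

Percentage change = ((1 + 0.04)^2 − 1) × 100% ≈ 8.2%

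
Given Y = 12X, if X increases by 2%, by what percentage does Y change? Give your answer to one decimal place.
2.0%

For Y = 12X:
If X → X(1 + 0.02)
Then Y → Y · (1 + 0.02)^1
     = Y · 1.0200

Percentage change = ((1 + 0.02)^1 − 1) × 100% = 2.0%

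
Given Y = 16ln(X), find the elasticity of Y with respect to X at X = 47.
Elasticity = 1/ln(47) ≈ 0.2597

Elasticity = (dY/dX) · (X/Y)

dY/dX = 16/X
At X = 47: dY/dX = 16/47, Y = 16·ln(47)

Elasticity = (16/47) · (47 / (16·ln(47))) = 1/ln(47) ≈ 0.2597

Interpretation: for a small percentage change in X, the percentage change in Y is approximately 0.26 times as large.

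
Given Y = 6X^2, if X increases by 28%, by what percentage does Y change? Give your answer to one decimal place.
63.8%

For Y = 6X^2:
If X → X(1 + 0.28)
Then Y → Y · (1 + 0.28)^2
     = Y · 1.6384

Percentage change = ((1 + 0.28)^2 − 1) × 100% ≈ 63.8%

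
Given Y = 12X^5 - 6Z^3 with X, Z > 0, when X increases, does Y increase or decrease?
Y increases

Taking the partial derivative:
∂Y/∂X = 60X^4

∂Y/∂X = 60X^4 > 0 (assuming positive values)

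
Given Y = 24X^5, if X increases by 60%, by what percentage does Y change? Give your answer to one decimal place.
948.6%

For Y = 24X^5:
If X → X(1 + 0.6)
Then Y → Y · (1 + 0.6)^5
     ≈ Y · 10.4858

Percentage change = ((1 + 0.6)^5 − 1) × 100% ≈ 948.6%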